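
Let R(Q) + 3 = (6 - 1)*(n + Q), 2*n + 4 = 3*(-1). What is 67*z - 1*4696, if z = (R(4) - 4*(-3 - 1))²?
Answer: 45603/4 ≈ 11401.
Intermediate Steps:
n = -7/2 (n = -2 + (3*(-1))/2 = -2 + (½)*(-3) = -2 - 3/2 = -7/2 ≈ -3.5000)
R(Q) = -41/2 + 5*Q (R(Q) = -3 + (6 - 1)*(-7/2 + Q) = -3 + 5*(-7/2 + Q) = -3 + (-35/2 + 5*Q) = -41/2 + 5*Q)
z = 961/4 (z = ((-41/2 + 5*4) - 4*(-3 - 1))² = ((-41/2 + 20) - 4*(-4))² = (-½ + 16)² = (31/2)² = 961/4 ≈ 240.25)
67*z - 1*4696 = 67*(961/4) - 1*4696 = 64387/4 - 4696 = 45603/4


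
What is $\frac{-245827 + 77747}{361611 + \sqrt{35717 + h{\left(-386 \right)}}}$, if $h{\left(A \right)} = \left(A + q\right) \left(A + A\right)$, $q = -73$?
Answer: $- \frac{7597447110}{16345265657} + \frac{21010 \sqrt{390065}}{16345265657} \approx -0.46401$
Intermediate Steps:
$h{\left(A \right)} = 2 A \left(-73 + A\right)$ ($h{\left(A \right)} = \left(A - 73\right) \left(A + A\right) = \left(-73 + A\right) 2 A = 2 A \left(-73 + A\right)$)
$\frac{-245827 + 77747}{361611 + \sqrt{35717 + h{\left(-386 \right)}}} = \frac{-245827 + 77747}{361611 + \sqrt{35717 + 2 \left(-386\right) \left(-73 - 386\right)}} = - \frac{168080}{361611 + \sqrt{35717 + 2 \left(-386\right) \left(-459\right)}} = - \frac{168080}{361611 + \sqrt{35717 + 354348}} = - \frac{168080}{361611 + \sqrt{390065}}$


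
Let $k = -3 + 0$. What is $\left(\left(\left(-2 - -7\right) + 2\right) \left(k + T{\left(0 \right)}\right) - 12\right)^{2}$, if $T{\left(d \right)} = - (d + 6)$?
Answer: $5625$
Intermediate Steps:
$k = -3$
$T{\left(d \right)} = -6 - d$ ($T{\left(d \right)} = - (6 + d) = -6 - d$)
$\left(\left(\left(-2 - -7\right) + 2\right) \left(k + T{\left(0 \right)}\right) - 12\right)^{2} = \left(\left(\left(-2 - -7\right) + 2\right) \left(-3 - 6\right) - 12\right)^{2} = \left(\left(\left(-2 + 7\right) + 2\right) \left(-3 + \left(-6 + 0\right)\right) - 12\right)^{2} = \left(\left(5 + 2\right) \left(-3 - 6\right) - 12\right)^{2} = \left(7 \left(-9\right) - 12\right)^{2} = \left(-63 - 12\right)^{2} = \left(-75\right)^{2} = 5625$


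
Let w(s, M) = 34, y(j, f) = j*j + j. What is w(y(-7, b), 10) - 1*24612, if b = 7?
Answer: -24578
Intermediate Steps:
y(j, f) = j + j² (y(j, f) = j² + j = j + j²)
w(y(-7, b), 10) - 1*24612 = 34 - 1*24612 = 34 - 24612 = -24578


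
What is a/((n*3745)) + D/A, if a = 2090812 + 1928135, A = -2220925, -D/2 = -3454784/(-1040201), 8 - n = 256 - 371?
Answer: 88424841191961111/10134884276792975 ≈ 8.7248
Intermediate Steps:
n = 123 (n = 8 - (256 - 371) = 8 - 1*(-115) = 8 + 115 = 123)
D = -6909568/1040201 (D = -(-6909568)/(-1040201) = -(-6909568)*(-1)/1040201 = -2*3454784/1040201 = -6909568/1040201 ≈ -6.6425)
a = 4018947
a/((n*3745)) + D/A = 4018947/((123*3745)) - 6909568/1040201/(-2220925) = 4018947/460635 - 6909568/1040201*(-1/2220925) = 4018947*(1/460635) + 6909568/2310208405925 = 1339649/153545 + 6909568/2310208405925 = 88424841191961111/10134884276792975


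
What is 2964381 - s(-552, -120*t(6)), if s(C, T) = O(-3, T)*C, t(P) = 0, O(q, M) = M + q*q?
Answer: 2969349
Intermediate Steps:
O(q, M) = M + q²
s(C, T) = C*(9 + T) (s(C, T) = (T + (-3)²)*C = (T + 9)*C = (9 + T)*C = C*(9 + T))
2964381 - s(-552, -120*t(6)) = 2964381 - (-552)*(9 - 120*0) = 2964381 - (-552)*(9 + 0) = 2964381 - (-552)*9 = 2964381 - 1*(-4968) = 2964381 + 4968 = 2969349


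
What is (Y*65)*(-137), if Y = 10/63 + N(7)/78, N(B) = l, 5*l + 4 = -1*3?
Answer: -157961/126 ≈ -1253.7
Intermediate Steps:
l = -7/5 (l = -⅘ + (-1*3)/5 = -⅘ + (⅕)*(-3) = -⅘ - ⅗ = -7/5 ≈ -1.4000)
N(B) = -7/5
Y = 1153/8190 (Y = 10/63 - 7/5/78 = 10*(1/63) - 7/5*1/78 = 10/63 - 7/390 = 1153/8190 ≈ 0.14078)
(Y*65)*(-137) = ((1153/8190)*65)*(-137) = (1153/126)*(-137) = -157961/126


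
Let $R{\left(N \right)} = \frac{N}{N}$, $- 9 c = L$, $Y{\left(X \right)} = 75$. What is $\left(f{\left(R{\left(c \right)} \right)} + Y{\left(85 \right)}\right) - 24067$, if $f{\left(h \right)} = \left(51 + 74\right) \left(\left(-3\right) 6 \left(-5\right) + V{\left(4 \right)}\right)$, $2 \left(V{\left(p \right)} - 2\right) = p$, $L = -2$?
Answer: $-12242$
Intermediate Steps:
$V{\left(p \right)} = 2 + \frac{p}{2}$
$c = \frac{2}{9}$ ($c = \left(- \frac{1}{9}\right) \left(-2\right) = \frac{2}{9} \approx 0.22222$)
$R{\left(N \right)} = 1$
$f{\left(h \right)} = 11750$ ($f{\left(h \right)} = \left(51 + 74\right) \left(\left(-3\right) 6 \left(-5\right) + \left(2 + \frac{1}{2} \cdot 4\right)\right) = 125 \left(\left(-18\right) \left(-5\right) + \left(2 + 2\right)\right) = 125 \left(90 + 4\right) = 125 \cdot 94 = 11750$)
$\left(f{\left(R{\left(c \right)} \right)} + Y{\left(85 \right)}\right) - 24067 = \left(11750 + 75\right) - 24067 = 11825 - 24067 = -12242$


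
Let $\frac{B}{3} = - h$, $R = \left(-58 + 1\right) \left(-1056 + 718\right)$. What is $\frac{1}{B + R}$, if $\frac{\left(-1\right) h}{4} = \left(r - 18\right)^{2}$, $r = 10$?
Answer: $\frac{1}{20034} \approx 4.9915 \cdot 10^{-5}$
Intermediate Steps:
$h = -256$ ($h = - 4 \left(10 - 18\right)^{2} = - 4 \left(-8\right)^{2} = \left(-4\right) 64 = -256$)
$R = 19266$ ($R = \left(-57\right) \left(-338\right) = 19266$)
$B = 768$ ($B = 3 \left(\left(-1\right) \left(-256\right)\right) = 3 \cdot 256 = 768$)
$\frac{1}{B + R} = \frac{1}{768 + 19266} = \frac{1}{20034}$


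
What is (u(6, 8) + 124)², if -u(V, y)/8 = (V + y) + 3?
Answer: 144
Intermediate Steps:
u(V, y) = -24 - 8*V - 8*y (u(V, y) = -8*((V + y) + 3) = -8*(3 + V + y) = -24 - 8*V - 8*y)
(u(6, 8) + 124)² = ((-24 - 8*6 - 8*8) + 124)² = ((-24 - 48 - 64) + 124)² = (-136 + 124)² = (-12)² = 144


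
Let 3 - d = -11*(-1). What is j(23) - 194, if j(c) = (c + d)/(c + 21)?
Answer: -8521/44 ≈ -193.66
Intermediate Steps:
d = -8 (d = 3 - (-11)*(-1) = 3 - 1*11 = 3 - 11 = -8)
j(c) = (-8 + c)/(21 + c) (j(c) = (c - 8)/(c + 21) = (-8 + c)/(21 + c))
j(23) - 194 = (-8 + 23)/(21 + 23) - 194 = 15/44 - 194 = -8521/44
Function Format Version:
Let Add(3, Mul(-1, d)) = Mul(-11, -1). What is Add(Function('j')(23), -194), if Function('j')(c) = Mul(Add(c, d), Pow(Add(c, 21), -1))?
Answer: Rational(-8521, 44) ≈ -193.66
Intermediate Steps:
d = -8 (d = Add(3, Mul(-1, Mul(-11, -1))) = Add(3, Mul(-1, 11)) = Add(3, -11) = -8)
Function('j')(c) = Mul(Pow(Add(21, c), -1), Add(-8, c)) (Function('j')(c) = Mul(Add(c, -8), Pow(Add(c, 21), -1)) = Mul(Add(-8, c), Pow(Add(21, c), -1)) = Mul(Pow(Add(21, c), -1), Add(-8, c)))
Add(Function('j')(23), -194) = Add(Mul(Pow(Add(21, 23), -1), Add(-8, 23)), -194) = Add(Mul(Pow(44, -1), 15), -194) = Add(Mul(Rational(1, 44), 15), -194) = Add(Rational(15, 44), -194) = Rational(-8521, 44)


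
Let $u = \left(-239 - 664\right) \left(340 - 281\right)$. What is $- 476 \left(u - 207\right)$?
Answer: $25458384$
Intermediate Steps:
$u = -53277$ ($u = \left(-903\right) 59 = -53277$)
$- 476 \left(u - 207\right) = - 476 \left(-53277 - 207\right) = \left(-476\right) \left(-53484\right) = 25458384$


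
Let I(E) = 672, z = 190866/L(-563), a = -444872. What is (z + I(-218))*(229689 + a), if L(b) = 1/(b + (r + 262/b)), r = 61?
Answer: 11618445152528976/563 ≈ 2.0637e+13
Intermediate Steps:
L(b) = 1/(61 + b + 262/b) (L(b) = 1/(b + (61 + 262/b)) = 1/(61 + b + 262/b))
z = -53993701008/563 (z = 190866/((-563/(262 + (-563)² + 61*(-563)))) = 190866/((-563/(262 + 316969 - 34343))) = 190866/((-563/282888)) = 190866/((-563*1/282888)) = 190866/(-563/282888) = 190866*(-282888/563) = -53993701008/563 ≈ -9.5903e+7)
(z + I(-218))*(229689 + a) = (-53993701008/563 + 672)*(229689 - 444872) = -53993322672/563*(-215183) = 11618445152528976/563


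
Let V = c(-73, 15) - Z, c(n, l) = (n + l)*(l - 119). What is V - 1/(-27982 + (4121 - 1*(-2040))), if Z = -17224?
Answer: 507469177/21821 ≈ 23256.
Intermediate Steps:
c(n, l) = (-119 + l)*(l + n) (c(n, l) = (l + n)*(-119 + l) = (-119 + l)*(l + n))
V = 23256 (V = (15**2 - 119*15 - 119*(-73) + 15*(-73)) - 1*(-17224) = (225 - 1785 + 8687 - 1095) + 17224 = 6032 + 17224 = 23256)
V - 1/(-27982 + (4121 - 1*(-2040))) = 23256 - 1/(-27982 + (4121 - 1*(-2040))) = 23256 - 1/(-27982 + (4121 + 2040)) = 23256 - 1/(-27982 + 6161) = 23256 - 1/(-21821) = 23256 - 1*(-1/21821) = 23256 + 1/21821 = 507469177/21821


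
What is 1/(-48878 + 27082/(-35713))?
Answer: -35713/1745607096 ≈ -2.0459e-5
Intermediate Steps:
1/(-48878 + 27082/(-35713)) = 1/(-48878 + 27082*(-1/35713)) = 1/(-48878 - 27082/35713) = 1/(-1745607096/35713) = -35713/1745607096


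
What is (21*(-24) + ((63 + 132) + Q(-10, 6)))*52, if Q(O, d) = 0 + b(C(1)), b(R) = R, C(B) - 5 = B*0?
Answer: -15808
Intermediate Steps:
C(B) = 5 (C(B) = 5 + B*0 = 5 + 0 = 5)
Q(O, d) = 5 (Q(O, d) = 0 + 5 = 5)
(21*(-24) + ((63 + 132) + Q(-10, 6)))*52 = (21*(-24) + ((63 + 132) + 5))*52 = (-504 + (195 + 5))*52 = (-504 + 200)*52 = -304*52 = -15808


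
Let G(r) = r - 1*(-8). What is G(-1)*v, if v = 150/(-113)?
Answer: -1050/113 ≈ -9.2920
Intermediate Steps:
v = -150/113 (v = 150*(-1/113) = -150/113 ≈ -1.3274)
G(r) = 8 + r (G(r) = r + 8 = 8 + r)
G(-1)*v = (8 - 1)*(-150/113) = 7*(-150/113) = -1050/113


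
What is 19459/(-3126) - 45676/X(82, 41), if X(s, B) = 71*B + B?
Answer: -4171378/192249 ≈ -21.698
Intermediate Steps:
X(s, B) = 72*B
19459/(-3126) - 45676/X(82, 41) = 19459/(-3126) - 45676/(72*41) = 19459*(-1/3126) - 45676/2952 = -19459/3126 - 45676*1/2952 = -19459/3126 - 11419/738 = -4171378/192249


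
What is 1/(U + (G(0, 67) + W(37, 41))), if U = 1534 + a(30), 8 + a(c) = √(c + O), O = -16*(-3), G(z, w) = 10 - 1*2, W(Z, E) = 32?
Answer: 261/408713 - √78/2452278 ≈ 0.00063499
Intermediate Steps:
G(z, w) = 8 (G(z, w) = 10 - 2 = 8)
O = 48
a(c) = -8 + √(48 + c) (a(c) = -8 + √(c + 48) = -8 + √(48 + c))
U = 1526 + √78 (U = 1534 + (-8 + √(48 + 30)) = 1534 + (-8 + √78) = 1526 + √78 ≈ 1534.8)
1/(U + (G(0, 67) + W(37, 41))) = 1/((1526 + √78) + (8 + 32)) = 1/((1526 + √78) + 40) = 1/(1566 + √78)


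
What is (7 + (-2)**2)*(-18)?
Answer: -198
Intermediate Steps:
(7 + (-2)**2)*(-18) = (7 + 4)*(-18) = 11*(-18) = -198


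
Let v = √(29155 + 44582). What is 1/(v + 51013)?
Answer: 51013/2602252432 - 3*√8193/2602252432 ≈ 1.9499e-5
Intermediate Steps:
v = 3*√8193 (v = √73737 = 3*√8193 ≈ 271.55)
1/(v + 51013) = 1/(3*√8193 + 51013) = 1/(51013 + 3*√8193)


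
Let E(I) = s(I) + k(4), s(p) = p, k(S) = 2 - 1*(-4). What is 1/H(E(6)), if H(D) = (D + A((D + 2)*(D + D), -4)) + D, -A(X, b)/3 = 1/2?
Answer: 2/45 ≈ 0.044444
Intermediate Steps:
k(S) = 6 (k(S) = 2 + 4 = 6)
A(X, b) = -3/2
E(I) = 6 + I (E(I) = I + 6 = 6 + I)
H(D) = -3/2 + 2*D (H(D) = (D - 3/2) + D = (-3/2 + D) + D = -3/2 + 2*D)
1/H(E(6)) = 1/(-3/2 + 2*(6 + 6)) = 1/(-3/2 + 2*12) = 1/(-3/2 + 24) = 1/(45/2) = 2/45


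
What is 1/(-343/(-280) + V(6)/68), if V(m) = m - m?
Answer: 40/49 ≈ 0.81633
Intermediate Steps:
V(m) = 0
1/(-343/(-280) + V(6)/68) = 1/(-343/(-280) + 0/68) = 1/(-343*(-1/280) + 0*(1/68)) = 1/(49/40 + 0) = 1/(49/40) = 40/49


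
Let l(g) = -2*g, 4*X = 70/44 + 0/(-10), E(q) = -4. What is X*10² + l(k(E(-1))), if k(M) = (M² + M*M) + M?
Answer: -357/22 ≈ -16.227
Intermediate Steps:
k(M) = M + 2*M² (k(M) = (M² + M²) + M = 2*M² + M = M + 2*M²)
X = 35/88 (X = (70/44 + 0/(-10))/4 = (70*(1/44) + 0*(-⅒))/4 = (35/22 + 0)/4 = (¼)*(35/22) = 35/88 ≈ 0.39773)
X*10² + l(k(E(-1))) = (35/88)*10² - (-8)*(1 + 2*(-4)) = (35/88)*100 - (-8)*(1 - 8) = 875/22 - (-8)*(-7) = 875/22 - 2*28 = 875/22 - 56 = -357/22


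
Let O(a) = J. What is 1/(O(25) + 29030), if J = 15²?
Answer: 1/29255 ≈ 3.4182e-5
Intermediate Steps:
J = 225
O(a) = 225
1/(O(25) + 29030) = 1/(225 + 29030) = 1/29255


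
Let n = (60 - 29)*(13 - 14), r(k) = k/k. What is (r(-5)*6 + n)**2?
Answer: 625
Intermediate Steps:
r(k) = 1
n = -31 (n = 31*(-1) = -31)
(r(-5)*6 + n)**2 = (1*6 - 31)**2 = (6 - 31)**2 = (-25)**2 = 625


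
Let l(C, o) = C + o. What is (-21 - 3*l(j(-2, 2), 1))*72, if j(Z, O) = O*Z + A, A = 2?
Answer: -1296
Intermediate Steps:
j(Z, O) = 2 + O*Z (j(Z, O) = O*Z + 2 = 2 + O*Z)
(-21 - 3*l(j(-2, 2), 1))*72 = (-21 - 3*((2 + 2*(-2)) + 1))*72 = (-21 - 3*((2 - 4) + 1))*72 = (-21 - 3*(-2 + 1))*72 = (-21 - 3*(-1))*72 = (-21 + 3)*72 = -18*72 = -1296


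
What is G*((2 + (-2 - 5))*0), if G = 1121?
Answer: 0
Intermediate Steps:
G*((2 + (-2 - 5))*0) = 1121*((2 + (-2 - 5))*0) = 1121*((2 - 7)*0) = 1121*(-5*0) = 1121*0 = 0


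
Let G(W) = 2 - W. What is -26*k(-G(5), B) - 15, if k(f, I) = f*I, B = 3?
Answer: -249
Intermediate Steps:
k(f, I) = I*f
-26*k(-G(5), B) - 15 = -78*(-(2 - 1*5)) - 15 = -78*(-(2 - 5)) - 15 = -78*(-1*(-3)) - 15 = -78*3 - 15 = -26*9 - 15 = -234 - 15 = -249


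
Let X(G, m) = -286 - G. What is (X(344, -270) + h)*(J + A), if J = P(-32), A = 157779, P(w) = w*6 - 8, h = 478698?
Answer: 75333477372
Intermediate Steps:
P(w) = -8 + 6*w (P(w) = 6*w - 8 = -8 + 6*w)
J = -200 (J = -8 + 6*(-32) = -8 - 192 = -200)
(X(344, -270) + h)*(J + A) = ((-286 - 1*344) + 478698)*(-200 + 157779) = ((-286 - 344) + 478698)*157579 = (-630 + 478698)*157579 = 478068*157579 = 75333477372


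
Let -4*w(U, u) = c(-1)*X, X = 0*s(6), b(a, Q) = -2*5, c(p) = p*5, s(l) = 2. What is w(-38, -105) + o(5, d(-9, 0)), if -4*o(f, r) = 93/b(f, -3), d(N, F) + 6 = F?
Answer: 93/40 ≈ 2.3250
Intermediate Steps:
d(N, F) = -6 + F
c(p) = 5*p
b(a, Q) = -10
X = 0 (X = 0*2 = 0)
w(U, u) = 0 (w(U, u) = -5*(-1)*0/4 = -(-5)*0/4 = -1/4*0 = 0)
o(f, r) = 93/40 (o(f, r) = -93/(4*(-10)) = -93*(-1)/(4*10) = -1/4*(-93/10) = 93/40)
w(-38, -105) + o(5, d(-9, 0)) = 0 + 93/40 = 93/40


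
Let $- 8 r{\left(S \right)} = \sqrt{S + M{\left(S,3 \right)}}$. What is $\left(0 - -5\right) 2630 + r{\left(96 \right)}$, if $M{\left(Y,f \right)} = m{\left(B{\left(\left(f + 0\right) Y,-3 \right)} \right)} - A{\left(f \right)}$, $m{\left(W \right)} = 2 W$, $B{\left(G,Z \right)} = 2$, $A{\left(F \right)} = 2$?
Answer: $13150 - \frac{7 \sqrt{2}}{8} \approx 13149.0$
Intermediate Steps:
$M{\left(Y,f \right)} = 2$ ($M{\left(Y,f \right)} = 2 \cdot 2 - 2 = 4 - 2 = 2$)
$r{\left(S \right)} = - \frac{\sqrt{2 + S}}{8}$ ($r{\left(S \right)} = - \frac{\sqrt{S + 2}}{8} = - \frac{\sqrt{2 + S}}{8}$)
$\left(0 - -5\right) 2630 + r{\left(96 \right)} = \left(0 - -5\right) 2630 - \frac{\sqrt{2 + 96}}{8} = \left(0 + 5\right) 2630 - \frac{\sqrt{98}}{8} = 5 \cdot 2630 - \frac{7 \sqrt{2}}{8} = 13150 - \frac{7 \sqrt{2}}{8}$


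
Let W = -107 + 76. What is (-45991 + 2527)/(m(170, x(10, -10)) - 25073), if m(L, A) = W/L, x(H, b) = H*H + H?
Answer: 7388880/4262441 ≈ 1.7335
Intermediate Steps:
W = -31
x(H, b) = H + H² (x(H, b) = H² + H = H + H²)
m(L, A) = -31/L
(-45991 + 2527)/(m(170, x(10, -10)) - 25073) = (-45991 + 2527)/(-31/170 - 25073) = -43464/(-31*1/170 - 25073) = -43464/(-31/170 - 25073) = -43464/(-4262441/170) = -43464*(-170/4262441) = 7388880/4262441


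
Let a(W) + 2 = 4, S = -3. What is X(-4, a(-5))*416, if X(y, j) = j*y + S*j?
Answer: -5824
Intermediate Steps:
a(W) = 2 (a(W) = -2 + 4 = 2)
X(y, j) = -3*j + j*y (X(y, j) = j*y - 3*j = -3*j + j*y)
X(-4, a(-5))*416 = (2*(-3 - 4))*416 = (2*(-7))*416 = -14*416 = -5824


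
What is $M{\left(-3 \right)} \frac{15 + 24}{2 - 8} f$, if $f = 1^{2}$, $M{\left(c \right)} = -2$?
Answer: $13$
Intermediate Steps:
$f = 1$
$M{\left(-3 \right)} \frac{15 + 24}{2 - 8} f = - 2 \frac{15 + 24}{2 - 8} \cdot 1 = - 2 \frac{39}{-6} \cdot 1 = - 2 \cdot 39 \left(- \frac{1}{6}\right) 1 = \left(-2\right) \left(- \frac{13}{2}\right) 1 = 13 \cdot 1 = 13$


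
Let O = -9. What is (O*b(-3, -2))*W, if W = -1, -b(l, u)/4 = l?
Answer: 108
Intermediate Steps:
b(l, u) = -4*l
(O*b(-3, -2))*W = -(-36)*(-3)*(-1) = -9*12*(-1) = -108*(-1) = 108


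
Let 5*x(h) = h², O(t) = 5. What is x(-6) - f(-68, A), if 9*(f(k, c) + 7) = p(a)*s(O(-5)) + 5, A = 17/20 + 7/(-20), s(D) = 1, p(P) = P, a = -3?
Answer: 629/45 ≈ 13.978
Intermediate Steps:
x(h) = h²/5
A = ½ (A = 17*(1/20) + 7*(-1/20) = 17/20 - 7/20 = ½ ≈ 0.50000)
f(k, c) = -61/9 (f(k, c) = -7 + (-3*1 + 5)/9 = -7 + (-3 + 5)/9 = -7 + (⅑)*2 = -7 + 2/9 = -61/9)
x(-6) - f(-68, A) = (⅕)*(-6)² - 1*(-61/9) = (⅕)*36 + 61/9 = 36/5 + 61/9 = 629/45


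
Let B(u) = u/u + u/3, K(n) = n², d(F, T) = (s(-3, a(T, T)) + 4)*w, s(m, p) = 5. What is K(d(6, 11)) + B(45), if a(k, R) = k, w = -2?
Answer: 340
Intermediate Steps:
d(F, T) = -18 (d(F, T) = (5 + 4)*(-2) = 9*(-2) = -18)
B(u) = 1 + u/3 (B(u) = 1 + u*(⅓) = 1 + u/3)
K(d(6, 11)) + B(45) = (-18)² + (1 + (⅓)*45) = 324 + (1 + 15) = 324 + 16 = 340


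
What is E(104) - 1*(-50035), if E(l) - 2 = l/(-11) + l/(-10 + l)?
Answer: 25864813/517 ≈ 50029.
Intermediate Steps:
E(l) = 2 - l/11 + l/(-10 + l) (E(l) = 2 + (l/(-11) + l/(-10 + l)) = 2 + (l*(-1/11) + l/(-10 + l)) = 2 + (-l/11 + l/(-10 + l)) = 2 - l/11 + l/(-10 + l))
E(104) - 1*(-50035) = (-220 - 1*104**2 + 43*104)/(11*(-10 + 104)) - 1*(-50035) = (1/11)*(-220 - 1*10816 + 4472)/94 + 50035 = (1/11)*(1/94)*(-220 - 10816 + 4472) + 50035 = (1/11)*(1/94)*(-6564) + 50035 = -3282/517 + 50035 = 25864813/517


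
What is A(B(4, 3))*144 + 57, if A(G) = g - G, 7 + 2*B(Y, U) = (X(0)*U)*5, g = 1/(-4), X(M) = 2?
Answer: -1635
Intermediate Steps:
g = -¼ ≈ -0.25000
B(Y, U) = -7/2 + 5*U (B(Y, U) = -7/2 + ((2*U)*5)/2 = -7/2 + (10*U)/2 = -7/2 + 5*U)
A(G) = -¼ - G
A(B(4, 3))*144 + 57 = (-¼ - (-7/2 + 5*3))*144 + 57 = (-¼ - (-7/2 + 15))*144 + 57 = (-¼ - 1*23/2)*144 + 57 = (-¼ - 23/2)*144 + 57 = -47/4*144 + 57 = -1692 + 57 = -1635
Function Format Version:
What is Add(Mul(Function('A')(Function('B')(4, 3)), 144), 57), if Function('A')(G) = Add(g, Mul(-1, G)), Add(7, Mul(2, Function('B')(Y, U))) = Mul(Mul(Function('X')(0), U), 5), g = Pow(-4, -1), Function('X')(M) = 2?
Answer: -1635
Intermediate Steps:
g = Rational(-1, 4) ≈ -0.25000
Function('B')(Y, U) = Add(Rational(-7, 2), Mul(5, U)) (Function('B')(Y, U) = Add(Rational(-7, 2), Mul(Rational(1, 2), Mul(Mul(2, U), 5))) = Add(Rational(-7, 2), Mul(Rational(1, 2), Mul(10, U))) = Add(Rational(-7, 2), Mul(5, U)))
Function('A')(G) = Add(Rational(-1, 4), Mul(-1, G))
Add(Mul(Function('A')(Function('B')(4, 3)), 144), 57) = Add(Mul(Add(Rational(-1, 4), Mul(-1, Add(Rational(-7, 2), Mul(5, 3)))), 144), 57) = Add(Mul(Add(Rational(-1, 4), Mul(-1, Add(Rational(-7, 2), 15))), 144), 57) = Add(Mul(Add(Rational(-1, 4), Mul(-1, Rational(23, 2))), 144), 57) = Add(Mul(Add(Rational(-1, 4), Rational(-23, 2)), 144), 57) = Add(Mul(Rational(-47, 4), 144), 57) = Add(-1692, 57) = -1635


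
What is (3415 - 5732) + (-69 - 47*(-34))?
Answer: -788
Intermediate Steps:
(3415 - 5732) + (-69 - 47*(-34)) = -2317 + (-69 + 1598) = -2317 + 1529 = -788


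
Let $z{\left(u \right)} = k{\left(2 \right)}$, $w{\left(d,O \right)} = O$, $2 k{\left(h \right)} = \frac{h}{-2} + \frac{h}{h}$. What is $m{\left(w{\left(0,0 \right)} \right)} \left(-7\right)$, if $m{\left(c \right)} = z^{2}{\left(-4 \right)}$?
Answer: $0$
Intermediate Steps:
$k{\left(h \right)} = \frac{1}{2} - \frac{h}{4}$ ($k{\left(h \right)} = \frac{\frac{h}{-2} + \frac{h}{h}}{2} = \frac{h \left(- \frac{1}{2}\right) + 1}{2} = \frac{- \frac{h}{2} + 1}{2} = \frac{1 - \frac{h}{2}}{2} = \frac{1}{2} - \frac{h}{4}$)
$z{\left(u \right)} = 0$ ($z{\left(u \right)} = \frac{1}{2} - \frac{1}{2} = 0$)
$m{\left(c \right)} = 0$ ($m{\left(c \right)} = 0^{2} = 0$)
$m{\left(w{\left(0,0 \right)} \right)} \left(-7\right) = 0 \left(-7\right) = 0$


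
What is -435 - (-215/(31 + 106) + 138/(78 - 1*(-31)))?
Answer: -6491326/14933 ≈ -434.70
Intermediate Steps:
-435 - (-215/(31 + 106) + 138/(78 - 1*(-31))) = -435 - (-215/137 + 138/(78 + 31)) = -435 - (-215*1/137 + 138/109) = -435 - (-215/137 + 138*(1/109)) = -435 - (-215/137 + 138/109) = -435 - 1*(-4529/14933) = -435 + 4529/14933 = -6491326/14933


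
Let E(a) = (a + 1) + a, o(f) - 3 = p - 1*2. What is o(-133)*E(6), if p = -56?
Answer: -715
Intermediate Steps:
o(f) = -55 (o(f) = 3 + (-56 - 1*2) = 3 + (-56 - 2) = 3 - 58 = -55)
E(a) = 1 + 2*a (E(a) = (1 + a) + a = 1 + 2*a)
o(-133)*E(6) = -55*(1 + 2*6) = -55*(1 + 12) = -55*13 = -715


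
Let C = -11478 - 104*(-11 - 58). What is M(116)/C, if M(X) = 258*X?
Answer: -4988/717 ≈ -6.9568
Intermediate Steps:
C = -4302 (C = -11478 - 104*(-69) = -11478 + 7176 = -4302)
M(116)/C = (258*116)/(-4302) = 29928*(-1/4302) = -4988/717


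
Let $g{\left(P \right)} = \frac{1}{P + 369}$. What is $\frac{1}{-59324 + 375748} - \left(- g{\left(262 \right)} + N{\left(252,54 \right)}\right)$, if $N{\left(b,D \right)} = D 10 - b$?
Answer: $- \frac{57502783617}{199663544} \approx -288.0$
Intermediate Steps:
$g{\left(P \right)} = \frac{1}{369 + P}$
$N{\left(b,D \right)} = - b + 10 D$ ($N{\left(b,D \right)} = 10 D - b = - b + 10 D$)
$\frac{1}{-59324 + 375748} - \left(- g{\left(262 \right)} + N{\left(252,54 \right)}\right) = \frac{1}{-59324 + 375748} - \left(-252 + 540 - \frac{1}{369 + 262}\right) = \frac{1}{316424} + \left(\frac{1}{631} - \left(-252 + 540\right)\right) = \frac{1}{316424} + \left(\frac{1}{631} - 288\right) = \frac{1}{316424} - \frac{181727}{631} = - \frac{57502783617}{199663544}$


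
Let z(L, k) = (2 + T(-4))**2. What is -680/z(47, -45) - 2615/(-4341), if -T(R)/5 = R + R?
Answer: 138415/638127 ≈ 0.21691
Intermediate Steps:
T(R) = -10*R (T(R) = -5*(R + R) = -10*R)
z(L, k) = 1764 (z(L, k) = (2 - 10*(-4))**2 = (2 + 40)**2 = 42**2 = 1764)
-680/z(47, -45) - 2615/(-4341) = -680/1764 - 2615/(-4341) = -680*1/1764 - 2615*(-1/4341) = -170/441 + 2615/4341 = 138415/638127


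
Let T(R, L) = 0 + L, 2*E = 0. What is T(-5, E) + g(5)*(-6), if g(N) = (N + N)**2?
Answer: -600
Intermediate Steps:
E = 0 (E = (1/2)*0 = 0)
T(R, L) = L
g(N) = 4*N**2 (g(N) = (2*N)**2 = 4*N**2)
T(-5, E) + g(5)*(-6) = 0 + (4*5**2)*(-6) = 0 + (4*25)*(-6) = 0 + 100*(-6) = 0 - 600 = -600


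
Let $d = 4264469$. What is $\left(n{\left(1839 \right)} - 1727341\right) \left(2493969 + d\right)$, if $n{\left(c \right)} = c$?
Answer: $-11661698285876$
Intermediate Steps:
$\left(n{\left(1839 \right)} - 1727341\right) \left(2493969 + d\right) = \left(1839 - 1727341\right) \left(2493969 + 4264469\right) = \left(-1725502\right) 6758438 = -11661698285876$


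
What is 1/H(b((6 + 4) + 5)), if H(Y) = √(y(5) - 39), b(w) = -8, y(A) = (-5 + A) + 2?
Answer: -I*√37/37 ≈ -0.1644*I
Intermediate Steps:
y(A) = -3 + A
H(Y) = I*√37 (H(Y) = √((-3 + 5) - 39) = √(2 - 39) = √(-37) = I*√37)
1/H(b((6 + 4) + 5)) = 1/(I*√37) = -I*√37/37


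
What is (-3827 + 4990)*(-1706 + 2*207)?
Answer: -1502596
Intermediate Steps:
(-3827 + 4990)*(-1706 + 2*207) = 1163*(-1706 + 414) = 1163*(-1292) = -1502596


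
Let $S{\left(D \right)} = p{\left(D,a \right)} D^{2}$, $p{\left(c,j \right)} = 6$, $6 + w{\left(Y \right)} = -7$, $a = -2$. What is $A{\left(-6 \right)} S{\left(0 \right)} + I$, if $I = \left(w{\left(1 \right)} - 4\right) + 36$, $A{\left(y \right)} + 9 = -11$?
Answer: $19$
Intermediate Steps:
$w{\left(Y \right)} = -13$ ($w{\left(Y \right)} = -6 - 7 = -13$)
$A{\left(y \right)} = -20$ ($A{\left(y \right)} = -9 - 11 = -20$)
$S{\left(D \right)} = 6 D^{2}$
$I = 19$ ($I = \left(-13 - 4\right) + 36 = -17 + 36 = 19$)
$A{\left(-6 \right)} S{\left(0 \right)} + I = - 20 \cdot 6 \cdot 0^{2} + 19 = - 20 \cdot 6 \cdot 0 + 19 = \left(-20\right) 0 + 19 = 0 + 19 = 19$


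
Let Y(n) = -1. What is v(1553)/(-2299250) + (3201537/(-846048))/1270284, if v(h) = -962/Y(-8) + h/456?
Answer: -132354398310137/313000022045880960 ≈ -0.00042286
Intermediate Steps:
v(h) = 962 + h/456 (v(h) = -962/(-1) + h/456 = -962*(-1) + h*(1/456) = 962 + h/456)
v(1553)/(-2299250) + (3201537/(-846048))/1270284 = (962 + (1/456)*1553)/(-2299250) + (3201537/(-846048))/1270284 = (962 + 1553/456)*(-1/2299250) + (3201537*(-1/846048))*(1/1270284) = (440225/456)*(-1/2299250) - 1067179/282016*1/1270284 = -17609/41938320 - 1067179/358240412544 = -132354398310137/313000022045880960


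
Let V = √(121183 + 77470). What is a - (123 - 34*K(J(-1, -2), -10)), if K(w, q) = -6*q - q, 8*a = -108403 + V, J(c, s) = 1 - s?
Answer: -90347/8 + √198653/8 ≈ -11238.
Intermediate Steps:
V = √198653 ≈ 445.71
a = -108403/8 + √198653/8 (a = (-108403 + √198653)/8 = -108403/8 + √198653/8 ≈ -13495.)
K(w, q) = -7*q
a - (123 - 34*K(J(-1, -2), -10)) = (-108403/8 + √198653/8) - (123 - (-238)*(-10)) = (-108403/8 + √198653/8) - (123 - 34*70) = (-108403/8 + √198653/8) - (123 - 2380) = (-108403/8 + √198653/8) - 1*(-2257) = (-108403/8 + √198653/8) + 2257 = -90347/8 + √198653/8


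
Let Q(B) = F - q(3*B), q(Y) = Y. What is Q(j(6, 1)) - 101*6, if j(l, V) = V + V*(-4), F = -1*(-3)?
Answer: -594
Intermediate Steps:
F = 3
j(l, V) = -3*V (j(l, V) = V - 4*V = -3*V)
Q(B) = 3 - 3*B
Q(j(6, 1)) - 101*6 = (3 - (-9)) - 101*6 = (3 - 3*(-3)) - 606 = (3 + 9) - 606 = 12 - 606 = -594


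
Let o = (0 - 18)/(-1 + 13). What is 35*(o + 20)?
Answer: 1295/2 ≈ 647.50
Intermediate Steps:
o = -3/2 (o = -18/12 = -18*1/12 = -3/2 ≈ -1.5000)
35*(o + 20) = 35*(-3/2 + 20) = 35*(37/2) = 1295/2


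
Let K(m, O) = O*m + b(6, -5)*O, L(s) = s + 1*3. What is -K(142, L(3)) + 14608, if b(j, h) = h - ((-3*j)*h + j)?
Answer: 14362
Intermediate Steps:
b(j, h) = h - j + 3*h*j (b(j, h) = h - (-3*h*j + j) = h - (j - 3*h*j) = h + (-j + 3*h*j) = h - j + 3*h*j)
L(s) = 3 + s (L(s) = s + 3 = 3 + s)
K(m, O) = -101*O + O*m (K(m, O) = O*m + (-5 - 1*6 + 3*(-5)*6)*O = O*m + (-5 - 6 - 90)*O = O*m - 101*O = -101*O + O*m)
-K(142, L(3)) + 14608 = -(3 + 3)*(-101 + 142) + 14608 = -6*41 + 14608 = -1*246 + 14608 = -246 + 14608 = 14362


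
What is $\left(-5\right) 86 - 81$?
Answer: $-511$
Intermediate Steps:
$\left(-5\right) 86 - 81 = -430 - 81 = -511$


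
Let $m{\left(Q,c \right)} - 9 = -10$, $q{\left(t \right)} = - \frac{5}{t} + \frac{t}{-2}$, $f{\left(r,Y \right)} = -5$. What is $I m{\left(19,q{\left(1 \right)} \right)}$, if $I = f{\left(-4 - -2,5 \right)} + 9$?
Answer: $-4$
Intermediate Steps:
$q{\left(t \right)} = - \frac{5}{t} - \frac{t}{2}$ ($q{\left(t \right)} = - \frac{5}{t} + t \left(- \frac{1}{2}\right) = - \frac{5}{t} - \frac{t}{2}$)
$m{\left(Q,c \right)} = -1$ ($m{\left(Q,c \right)} = 9 - 10 = -1$)
$I = 4$ ($I = -5 + 9 = 4$)
$I m{\left(19,q{\left(1 \right)} \right)} = 4 \left(-1\right) = -4$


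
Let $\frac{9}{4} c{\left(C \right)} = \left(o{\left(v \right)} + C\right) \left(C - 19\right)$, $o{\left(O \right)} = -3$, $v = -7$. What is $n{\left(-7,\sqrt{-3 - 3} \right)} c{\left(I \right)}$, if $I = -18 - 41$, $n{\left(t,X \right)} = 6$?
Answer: $12896$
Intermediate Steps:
$I = -59$ ($I = -18 - 41 = -59$)
$c{\left(C \right)} = \frac{4 \left(-19 + C\right) \left(-3 + C\right)}{9}$ ($c{\left(C \right)} = \frac{4 \left(-3 + C\right) \left(C - 19\right)}{9} = \frac{4 \left(-3 + C\right) \left(-19 + C\right)}{9} = \frac{4 \left(-19 + C\right) \left(-3 + C\right)}{9}$)
$n{\left(-7,\sqrt{-3 - 3} \right)} c{\left(I \right)} = 6 \left(\frac{76}{3} - - \frac{5192}{9} + \frac{4 \left(-59\right)^{2}}{9}\right) = 6 \left(\frac{76}{3} + \frac{5192}{9} + \frac{4}{9} \cdot 3481\right) = 6 \left(\frac{76}{3} + \frac{5192}{9} + \frac{13924}{9}\right) = 6 \cdot \frac{6448}{3} = 12896$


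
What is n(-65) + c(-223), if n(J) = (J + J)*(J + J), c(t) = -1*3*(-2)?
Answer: 16906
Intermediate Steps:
c(t) = 6 (c(t) = -3*(-2) = 6)
n(J) = 4*J**2 (n(J) = (2*J)*(2*J) = 4*J**2)
n(-65) + c(-223) = 4*(-65)**2 + 6 = 4*4225 + 6 = 16900 + 6 = 16906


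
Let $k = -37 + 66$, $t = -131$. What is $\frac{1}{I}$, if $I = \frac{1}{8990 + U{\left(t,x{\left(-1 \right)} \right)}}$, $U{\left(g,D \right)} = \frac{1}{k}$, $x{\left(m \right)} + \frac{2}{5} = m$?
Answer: $\frac{260711}{29} \approx 8990.0$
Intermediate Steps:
$k = 29$
$x{\left(m \right)} = - \frac{2}{5} + m$
$U{\left(g,D \right)} = \frac{1}{29}$
$I = \frac{29}{260711}$ ($I = \frac{1}{8990 + \frac{1}{29}} = \frac{1}{\frac{260711}{29}} = \frac{29}{260711} \approx 0.00011123$)
$\frac{1}{I} = \frac{1}{\frac{29}{260711}} = \frac{260711}{29}$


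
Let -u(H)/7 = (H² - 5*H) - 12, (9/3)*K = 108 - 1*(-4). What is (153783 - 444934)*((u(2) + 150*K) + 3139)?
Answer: -2581053615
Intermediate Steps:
K = 112/3 (K = (108 - 1*(-4))/3 = (108 + 4)/3 = (⅓)*112 = 112/3 ≈ 37.333)
u(H) = 84 - 7*H² + 35*H (u(H) = -7*((H² - 5*H) - 12) = -7*(-12 + H² - 5*H) = 84 - 7*H² + 35*H)
(153783 - 444934)*((u(2) + 150*K) + 3139) = (153783 - 444934)*(((84 - 7*2² + 35*2) + 150*(112/3)) + 3139) = -291151*(((84 - 7*4 + 70) + 5600) + 3139) = -291151*(((84 - 28 + 70) + 5600) + 3139) = -291151*((126 + 5600) + 3139) = -291151*(5726 + 3139) = -291151*8865 = -2581053615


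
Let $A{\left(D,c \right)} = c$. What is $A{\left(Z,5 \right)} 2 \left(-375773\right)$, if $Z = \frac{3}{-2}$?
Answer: $-3757730$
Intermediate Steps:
$Z = - \frac{3}{2}$ ($Z = 3 \left(- \frac{1}{2}\right) = - \frac{3}{2} \approx -1.5$)
$A{\left(Z,5 \right)} 2 \left(-375773\right) = 5 \cdot 2 \left(-375773\right) = 10 \left(-375773\right) = -3757730$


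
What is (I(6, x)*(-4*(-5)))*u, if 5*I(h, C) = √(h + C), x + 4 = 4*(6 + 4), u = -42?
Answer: -168*√42 ≈ -1088.8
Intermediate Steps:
x = 36 (x = -4 + 4*(6 + 4) = -4 + 4*10 = -4 + 40 = 36)
I(h, C) = √(C + h)/5 (I(h, C) = √(h + C)/5 = √(C + h)/5)
(I(6, x)*(-4*(-5)))*u = ((√(36 + 6)/5)*(-4*(-5)))*(-42) = ((√42/5)*20)*(-42) = (4*√42)*(-42) = -168*√42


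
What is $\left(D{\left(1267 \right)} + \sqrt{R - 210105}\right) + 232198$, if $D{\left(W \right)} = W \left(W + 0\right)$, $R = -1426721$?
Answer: $1837487 + i \sqrt{1636826} \approx 1.8375 \cdot 10^{6} + 1279.4 i$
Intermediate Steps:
$D{\left(W \right)} = W^{2}$ ($D{\left(W \right)} = W W = W^{2}$)
$\left(D{\left(1267 \right)} + \sqrt{R - 210105}\right) + 232198 = \left(1267^{2} + \sqrt{-1426721 - 210105}\right) + 232198 = \left(1605289 + \sqrt{-1636826}\right) + 232198 = \left(1605289 + i \sqrt{1636826}\right) + 232198 = 1837487 + i \sqrt{1636826}$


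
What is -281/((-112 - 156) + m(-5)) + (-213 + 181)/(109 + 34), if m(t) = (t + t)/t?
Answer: 31671/38038 ≈ 0.83261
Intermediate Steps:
m(t) = 2 (m(t) = (2*t)/t = 2)
-281/((-112 - 156) + m(-5)) + (-213 + 181)/(109 + 34) = -281/((-112 - 156) + 2) + (-213 + 181)/(109 + 34) = -281/(-268 + 2) - 32/143 = -281/(-266) - 32*1/143 = -281*(-1/266) - 32/143 = 281/266 - 32/143 = 31671/38038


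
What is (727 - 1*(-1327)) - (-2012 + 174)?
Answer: 3892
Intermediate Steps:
(727 - 1*(-1327)) - (-2012 + 174) = (727 + 1327) - 1*(-1838) = 2054 + 1838 = 3892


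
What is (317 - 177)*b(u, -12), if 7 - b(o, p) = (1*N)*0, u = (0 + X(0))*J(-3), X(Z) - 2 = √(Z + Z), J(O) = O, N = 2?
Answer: 980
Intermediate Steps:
X(Z) = 2 + √2*√Z (X(Z) = 2 + √(Z + Z) = 2 + √(2*Z) = 2 + √2*√Z)
u = -6 (u = (0 + (2 + √2*√0))*(-3) = (0 + (2 + √2*0))*(-3) = (0 + (2 + 0))*(-3) = (0 + 2)*(-3) = 2*(-3) = -6)
b(o, p) = 7 (b(o, p) = 7 - 1*2*0 = 7 - 2*0 = 7 - 1*0 = 7 + 0 = 7)
(317 - 177)*b(u, -12) = (317 - 177)*7 = 140*7 = 980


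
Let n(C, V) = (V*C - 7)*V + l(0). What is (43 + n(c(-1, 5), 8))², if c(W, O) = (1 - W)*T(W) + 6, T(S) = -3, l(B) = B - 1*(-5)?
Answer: 64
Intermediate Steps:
l(B) = 5 + B (l(B) = B + 5 = 5 + B)
c(W, O) = 3 + 3*W (c(W, O) = (1 - W)*(-3) + 6 = (-3 + 3*W) + 6 = 3 + 3*W)
n(C, V) = 5 + V*(-7 + C*V) (n(C, V) = (V*C - 7)*V + (5 + 0) = (C*V - 7)*V + 5 = (-7 + C*V)*V + 5 = V*(-7 + C*V) + 5 = 5 + V*(-7 + C*V))
(43 + n(c(-1, 5), 8))² = (43 + (5 - 7*8 + (3 + 3*(-1))*8²))² = (43 + (5 - 56 + (3 - 3)*64))² = (43 + (5 - 56 + 0*64))² = (43 + (5 - 56 + 0))² = (43 - 51)² = (-8)² = 64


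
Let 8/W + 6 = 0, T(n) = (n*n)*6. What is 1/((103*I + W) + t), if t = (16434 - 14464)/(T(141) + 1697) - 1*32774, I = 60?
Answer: -362949/9652743728 ≈ -3.7601e-5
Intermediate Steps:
T(n) = 6*n² (T(n) = n²*6 = 6*n²)
W = -4/3 (W = 8/(-6 + 0) = 8/(-6) = 8*(-⅙) = -4/3 ≈ -1.3333)
t = -3965094872/120983 (t = (16434 - 14464)/(6*141² + 1697) - 1*32774 = 1970/(6*19881 + 1697) - 32774 = 1970/(119286 + 1697) - 32774 = 1970/120983 - 32774 = -3965094872/120983 ≈ -32774.)
1/((103*I + W) + t) = 1/((103*60 - 4/3) - 3965094872/120983) = 1/((6180 - 4/3) - 3965094872/120983) = 1/(18536/3 - 3965094872/120983) = 1/(-9652743728/362949) = -362949/9652743728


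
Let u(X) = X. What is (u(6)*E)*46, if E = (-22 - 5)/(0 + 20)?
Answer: -1863/5 ≈ -372.60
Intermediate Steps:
E = -27/20 ≈ -1.3500
(u(6)*E)*46 = (6*(-27/20))*46 = -81/10*46 = -1863/5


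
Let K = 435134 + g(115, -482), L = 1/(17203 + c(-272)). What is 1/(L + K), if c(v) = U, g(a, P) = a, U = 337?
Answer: 17540/7634267461 ≈ 2.2975e-6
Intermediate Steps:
c(v) = 337
L = 1/17540 (L = 1/(17203 + 337) = 1/17540 ≈ 5.7013e-5)
K = 435249 (K = 435134 + 115 = 435249)
1/(L + K) = 1/(1/17540 + 435249) = 1/(7634267461/17540) = 17540/7634267461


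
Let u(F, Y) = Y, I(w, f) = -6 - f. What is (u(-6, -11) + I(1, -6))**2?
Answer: 121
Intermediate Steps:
(u(-6, -11) + I(1, -6))**2 = (-11 + (-6 - 1*(-6)))**2 = (-11 + (-6 + 6))**2 = (-11 + 0)**2 = (-11)**2 = 121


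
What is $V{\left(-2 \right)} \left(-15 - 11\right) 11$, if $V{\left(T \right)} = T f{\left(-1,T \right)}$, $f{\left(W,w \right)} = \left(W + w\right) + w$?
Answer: $-2860$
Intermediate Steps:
$f{\left(W,w \right)} = W + 2 w$
$V{\left(T \right)} = T \left(-1 + 2 T\right)$
$V{\left(-2 \right)} \left(-15 - 11\right) 11 = - 2 \left(-1 + 2 \left(-2\right)\right) \left(-15 - 11\right) 11 = - 2 \left(-1 - 4\right) \left(-15 - 11\right) 11 = \left(-2\right) \left(-5\right) \left(-26\right) 11 = 10 \left(-26\right) 11 = \left(-260\right) 11 = -2860$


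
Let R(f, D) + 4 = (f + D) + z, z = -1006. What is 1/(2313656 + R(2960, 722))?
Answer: 1/2316328 ≈ 4.3172e-7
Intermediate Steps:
R(f, D) = -1010 + D + f (R(f, D) = -4 + ((f + D) - 1006) = -4 + ((D + f) - 1006) = -4 + (-1006 + D + f) = -1010 + D + f)
1/(2313656 + R(2960, 722)) = 1/(2313656 + (-1010 + 722 + 2960)) = 1/(2313656 + 2672) = 1/2316328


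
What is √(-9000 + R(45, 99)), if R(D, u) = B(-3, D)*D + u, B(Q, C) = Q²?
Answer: 12*I*√59 ≈ 92.174*I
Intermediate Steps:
R(D, u) = u + 9*D (R(D, u) = (-3)²*D + u = 9*D + u = u + 9*D)
√(-9000 + R(45, 99)) = √(-9000 + (99 + 9*45)) = √(-9000 + (99 + 405)) = √(-9000 + 504) = √(-8496) = 12*I*√59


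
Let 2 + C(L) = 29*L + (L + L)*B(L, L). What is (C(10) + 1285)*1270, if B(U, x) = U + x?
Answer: 2505710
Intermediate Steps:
C(L) = -2 + 4*L² + 29*L (C(L) = -2 + (29*L + (L + L)*(L + L)) = -2 + (29*L + (2*L)*(2*L)) = -2 + (29*L + 4*L²) = -2 + (4*L² + 29*L) = -2 + 4*L² + 29*L)
(C(10) + 1285)*1270 = ((-2 + 4*10² + 29*10) + 1285)*1270 = ((-2 + 4*100 + 290) + 1285)*1270 = ((-2 + 400 + 290) + 1285)*1270 = (688 + 1285)*1270 = 1973*1270 = 2505710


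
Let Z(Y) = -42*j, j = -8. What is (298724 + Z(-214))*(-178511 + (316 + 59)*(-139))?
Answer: -68974002160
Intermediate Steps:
Z(Y) = 336 (Z(Y) = -42*(-8) = 336)
(298724 + Z(-214))*(-178511 + (316 + 59)*(-139)) = (298724 + 336)*(-178511 + (316 + 59)*(-139)) = 299060*(-178511 + 375*(-139)) = 299060*(-178511 - 52125) = 299060*(-230636) = -68974002160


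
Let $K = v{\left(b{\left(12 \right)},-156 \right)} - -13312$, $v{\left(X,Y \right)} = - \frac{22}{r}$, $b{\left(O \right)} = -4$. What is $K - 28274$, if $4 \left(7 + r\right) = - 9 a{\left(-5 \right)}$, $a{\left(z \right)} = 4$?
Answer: $- \frac{119685}{8} \approx -14961.0$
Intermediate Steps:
$r = -16$ ($r = -7 + \frac{\left(-9\right) 4}{4} = -7 + \frac{1}{4} \left(-36\right) = -7 - 9 = -16$)
$v{\left(X,Y \right)} = \frac{11}{8}$ ($v{\left(X,Y \right)} = - \frac{22}{-16} = \left(-22\right) \left(- \frac{1}{16}\right) = \frac{11}{8}$)
$K = \frac{106507}{8}$ ($K = \frac{11}{8} - -13312 = \frac{11}{8} + 13312 = \frac{106507}{8} \approx 13313.0$)
$K - 28274 = \frac{106507}{8} - 28274 = - \frac{119685}{8}$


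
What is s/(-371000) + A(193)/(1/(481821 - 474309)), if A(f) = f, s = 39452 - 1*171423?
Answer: 76840266853/53000 ≈ 1.4498e+6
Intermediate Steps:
s = -131971 (s = 39452 - 171423 = -131971)
s/(-371000) + A(193)/(1/(481821 - 474309)) = -131971/(-371000) + 193/(1/(481821 - 474309)) = -131971*(-1/371000) + 193/(1/7512) = 18853/53000 + 193/(1/7512) = 18853/53000 + 193*7512 = 18853/53000 + 1449816 = 76840266853/53000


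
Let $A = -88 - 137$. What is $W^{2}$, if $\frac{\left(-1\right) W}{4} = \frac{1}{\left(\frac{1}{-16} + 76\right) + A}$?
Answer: $\frac{4096}{5688225} \approx 0.00072008$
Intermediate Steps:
$A = -225$ ($A = -88 - 137 = -225$)
$W = \frac{64}{2385}$ ($W = - \frac{4}{\left(\frac{1}{-16} + 76\right) - 225} = - \frac{4}{\left(- \frac{1}{16} + 76\right) - 225} = - \frac{4}{\frac{1215}{16} - 225} = - \frac{4}{- \frac{2385}{16}} = \left(-4\right) \left(- \frac{16}{2385}\right) = \frac{64}{2385} \approx 0.026834$)
$W^{2} = \left(\frac{64}{2385}\right)^{2} = \frac{4096}{5688225}$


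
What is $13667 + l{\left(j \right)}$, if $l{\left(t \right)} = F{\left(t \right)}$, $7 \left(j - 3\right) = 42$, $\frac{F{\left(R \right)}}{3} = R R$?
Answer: $13910$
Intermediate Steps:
$F{\left(R \right)} = 3 R^{2}$ ($F{\left(R \right)} = 3 R R = 3 R^{2}$)
$j = 9$ ($j = 3 + \frac{1}{7} \cdot 42 = 3 + 6 = 9$)
$l{\left(t \right)} = 3 t^{2}$
$13667 + l{\left(j \right)} = 13667 + 3 \cdot 9^{2} = 13667 + 3 \cdot 81 = 13667 + 243 = 13910$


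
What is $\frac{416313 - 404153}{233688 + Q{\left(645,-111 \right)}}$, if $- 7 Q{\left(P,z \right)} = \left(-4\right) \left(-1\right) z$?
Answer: $\frac{4256}{81813} \approx 0.052021$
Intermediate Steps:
$Q{\left(P,z \right)} = - \frac{4 z}{7}$ ($Q{\left(P,z \right)} = - \frac{\left(-4\right) \left(-1\right) z}{7} = - \frac{4 z}{7}$)
$\frac{416313 - 404153}{233688 + Q{\left(645,-111 \right)}} = \frac{416313 - 404153}{233688 - - \frac{444}{7}} = \frac{12160}{233688 + \frac{444}{7}} = \frac{12160}{\frac{1636260}{7}} = 12160 \cdot \frac{7}{1636260} = \frac{4256}{81813}$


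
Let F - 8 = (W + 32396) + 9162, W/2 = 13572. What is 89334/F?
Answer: 44667/34355 ≈ 1.3002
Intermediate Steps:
W = 27144 (W = 2*13572 = 27144)
F = 68710 (F = 8 + ((27144 + 32396) + 9162) = 8 + (59540 + 9162) = 8 + 68702 = 68710)
89334/F = 89334/68710 = 89334*(1/68710) = 44667/34355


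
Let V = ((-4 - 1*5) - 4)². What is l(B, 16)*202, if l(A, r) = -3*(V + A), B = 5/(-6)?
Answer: -101909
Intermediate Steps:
V = 169 (V = ((-4 - 5) - 4)² = (-9 - 4)² = (-13)² = 169)
B = -⅚ (B = 5*(-⅙) = -⅚ ≈ -0.83333)
l(A, r) = -507 - 3*A (l(A, r) = -3*(169 + A) = -507 - 3*A)
l(B, 16)*202 = (-507 - 3*(-⅚))*202 = (-507 + 5/2)*202 = -1009/2*202 = -101909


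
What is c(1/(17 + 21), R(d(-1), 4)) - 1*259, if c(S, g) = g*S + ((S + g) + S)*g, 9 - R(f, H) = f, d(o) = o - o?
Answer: -6737/38 ≈ -177.29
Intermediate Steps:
d(o) = 0
R(f, H) = 9 - f
c(S, g) = S*g + g*(g + 2*S) (c(S, g) = S*g + (g + 2*S)*g = S*g + g*(g + 2*S))
c(1/(17 + 21), R(d(-1), 4)) - 1*259 = (9 - 1*0)*((9 - 1*0) + 3/(17 + 21)) - 1*259 = (9 + 0)*((9 + 0) + 3/38) - 259 = 9*(9 + 3*(1/38)) - 259 = 9*(9 + 3/38) - 259 = 9*(345/38) - 259 = 3105/38 - 259 = -6737/38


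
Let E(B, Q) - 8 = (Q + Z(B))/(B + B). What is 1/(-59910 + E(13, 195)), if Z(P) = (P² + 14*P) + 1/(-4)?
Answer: -104/6227625 ≈ -1.6700e-5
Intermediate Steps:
Z(P) = -¼ + P² + 14*P (Z(P) = (P² + 14*P) - ¼ = -¼ + P² + 14*P)
E(B, Q) = 8 + (-¼ + Q + B² + 14*B)/(2*B) (E(B, Q) = 8 + (Q + (-¼ + B² + 14*B))/(B + B) = 8 + (-¼ + Q + B² + 14*B)/((2*B)) = 8 + (-¼ + Q + B² + 14*B)*(1/(2*B)) = 8 + (-¼ + Q + B² + 14*B)/(2*B))
1/(-59910 + E(13, 195)) = 1/(-59910 + (15 + (½)*13 - ⅛/13 + (½)*195/13)) = 1/(-59910 + (15 + 13/2 - ⅛*1/13 + (½)*195*(1/13))) = 1/(-59910 + (15 + 13/2 - 1/104 + 15/2)) = 1/(-59910 + 3015/104) = 1/(-6227625/104) = -104/6227625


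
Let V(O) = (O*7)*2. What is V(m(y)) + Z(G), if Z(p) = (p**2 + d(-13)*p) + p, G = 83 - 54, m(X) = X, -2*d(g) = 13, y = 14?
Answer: 1755/2 ≈ 877.50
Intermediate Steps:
d(g) = -13/2 (d(g) = -1/2*13 = -13/2)
V(O) = 14*O (V(O) = (7*O)*2 = 14*O)
G = 29
Z(p) = p**2 - 11*p/2 (Z(p) = (p**2 - 13*p/2) + p = p**2 - 11*p/2)
V(m(y)) + Z(G) = 14*14 + (1/2)*29*(-11 + 2*29) = 196 + (1/2)*29*(-11 + 58) = 196 + (1/2)*29*47 = 196 + 1363/2 = 1755/2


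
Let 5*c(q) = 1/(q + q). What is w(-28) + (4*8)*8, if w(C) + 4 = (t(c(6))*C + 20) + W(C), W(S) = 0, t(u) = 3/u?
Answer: -4768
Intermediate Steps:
c(q) = 1/(10*q) (c(q) = 1/(5*(q + q)) = 1/(5*((2*q))) = (1/(2*q))/5 = 1/(10*q))
w(C) = 16 + 180*C (w(C) = -4 + (((3/(((1/10)/6)))*C + 20) + 0) = -4 + (((3/(((1/10)*(1/6))))*C + 20) + 0) = -4 + (((3/(1/60))*C + 20) + 0) = -4 + (((3*60)*C + 20) + 0) = -4 + ((180*C + 20) + 0) = -4 + ((20 + 180*C) + 0) = -4 + (20 + 180*C) = 16 + 180*C)
w(-28) + (4*8)*8 = (16 + 180*(-28)) + (4*8)*8 = (16 - 5040) + 32*8 = -5024 + 256 = -4768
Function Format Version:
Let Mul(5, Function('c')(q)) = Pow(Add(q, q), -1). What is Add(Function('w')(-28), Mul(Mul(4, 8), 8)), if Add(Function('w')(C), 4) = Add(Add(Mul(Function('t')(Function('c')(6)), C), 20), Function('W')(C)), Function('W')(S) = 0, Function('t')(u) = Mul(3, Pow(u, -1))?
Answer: -4768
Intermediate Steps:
Function('c')(q) = Mul(Rational(1, 10), Pow(q, -1)) (Function('c')(q) = Mul(Rational(1, 5), Pow(Add(q, q), -1)) = Mul(Rational(1, 5), Pow(Mul(2, q), -1)) = Mul(Rational(1, 5), Mul(Rational(1, 2), Pow(q, -1))) = Mul(Rational(1, 10), Pow(q, -1)))
Function('w')(C) = Add(16, Mul(180, C)) (Function('w')(C) = Add(-4, Add(Add(Mul(Mul(3, Pow(Mul(Rational(1, 10), Pow(6, -1)), -1)), C), 20), 0)) = Add(-4, Add(Add(Mul(Mul(3, Pow(Mul(Rational(1, 10), Rational(1, 6)), -1)), C), 20), 0)) = Add(-4, Add(Add(Mul(Mul(3, Pow(Rational(1, 60), -1)), C), 20), 0)) = Add(-4, Add(Add(Mul(Mul(3, 60), C), 20), 0)) = Add(-4, Add(Add(Mul(180, C), 20), 0)) = Add(-4, Add(Add(20, Mul(180, C)), 0)) = Add(-4, Add(20, Mul(180, C))) = Add(16, Mul(180, C)))
Add(Function('w')(-28), Mul(Mul(4, 8), 8)) = Add(Add(16, Mul(180, -28)), Mul(Mul(4, 8), 8)) = Add(Add(16, -5040), Mul(32, 8)) = Add(-5024, 256) = -4768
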